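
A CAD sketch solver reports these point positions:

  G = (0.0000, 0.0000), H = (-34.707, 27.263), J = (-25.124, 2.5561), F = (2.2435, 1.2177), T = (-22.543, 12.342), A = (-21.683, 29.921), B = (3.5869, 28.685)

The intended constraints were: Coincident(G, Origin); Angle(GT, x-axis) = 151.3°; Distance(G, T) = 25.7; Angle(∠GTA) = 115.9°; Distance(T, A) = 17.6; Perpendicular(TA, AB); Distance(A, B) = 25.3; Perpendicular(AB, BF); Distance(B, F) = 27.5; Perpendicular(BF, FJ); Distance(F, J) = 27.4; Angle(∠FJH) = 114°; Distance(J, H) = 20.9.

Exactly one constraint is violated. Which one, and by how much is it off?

Distance(J, H) = 20.9 — off by 5.60.

G = (0.00, 0.00) ✓; GT at 151.3° ✓; |GT| = 25.70 ✓; ∠GTA = 115.9° ✓; |TA| = 17.60 ✓; ∠(TA, AB) = 90.00° ✓; |AB| = 25.30 ✓; ∠(AB, BF) = 90.00° ✓; |BF| = 27.50 ✓; ∠(BF, FJ) = 90.00° ✓; |FJ| = 27.40 ✓; ∠FJH = 114.0° ✓; |JH| = 26.50 ✗.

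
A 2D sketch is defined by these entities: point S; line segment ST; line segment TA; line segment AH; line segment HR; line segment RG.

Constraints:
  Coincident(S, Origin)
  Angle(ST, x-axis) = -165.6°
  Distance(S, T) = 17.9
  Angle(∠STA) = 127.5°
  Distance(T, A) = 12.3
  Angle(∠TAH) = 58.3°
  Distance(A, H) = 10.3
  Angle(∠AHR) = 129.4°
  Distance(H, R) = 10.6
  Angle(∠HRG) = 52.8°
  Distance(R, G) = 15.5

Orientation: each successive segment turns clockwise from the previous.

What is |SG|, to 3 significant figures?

23.0

∠AHR = 129.4° gives HR at -30.4° from the x-axis; with |HR| = 10.6, R = (-8.21, 1.33). ∠HRG = 52.8° gives RG at -158° from the x-axis; with |RG| = 15.5, G = (-22.5, -4.58). Then |SG| = |G − S| = 23.0.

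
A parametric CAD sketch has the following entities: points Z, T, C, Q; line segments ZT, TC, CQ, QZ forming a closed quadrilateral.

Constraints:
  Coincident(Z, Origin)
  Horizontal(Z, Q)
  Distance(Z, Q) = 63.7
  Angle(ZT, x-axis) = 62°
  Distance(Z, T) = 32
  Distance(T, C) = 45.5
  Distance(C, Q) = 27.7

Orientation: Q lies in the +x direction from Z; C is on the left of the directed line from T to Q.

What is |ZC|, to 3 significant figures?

66.5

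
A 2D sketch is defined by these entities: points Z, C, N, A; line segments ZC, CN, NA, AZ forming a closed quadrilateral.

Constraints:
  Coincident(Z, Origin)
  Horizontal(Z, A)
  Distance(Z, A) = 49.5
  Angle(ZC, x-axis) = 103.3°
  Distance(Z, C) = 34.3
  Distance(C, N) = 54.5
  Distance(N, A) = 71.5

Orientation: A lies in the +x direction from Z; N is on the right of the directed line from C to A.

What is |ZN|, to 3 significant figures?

27.7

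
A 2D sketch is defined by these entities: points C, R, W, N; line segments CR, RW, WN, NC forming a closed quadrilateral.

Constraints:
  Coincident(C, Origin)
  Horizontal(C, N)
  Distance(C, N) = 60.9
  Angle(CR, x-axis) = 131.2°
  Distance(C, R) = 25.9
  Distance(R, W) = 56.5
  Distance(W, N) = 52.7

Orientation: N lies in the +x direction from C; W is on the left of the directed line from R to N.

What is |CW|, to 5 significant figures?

55.984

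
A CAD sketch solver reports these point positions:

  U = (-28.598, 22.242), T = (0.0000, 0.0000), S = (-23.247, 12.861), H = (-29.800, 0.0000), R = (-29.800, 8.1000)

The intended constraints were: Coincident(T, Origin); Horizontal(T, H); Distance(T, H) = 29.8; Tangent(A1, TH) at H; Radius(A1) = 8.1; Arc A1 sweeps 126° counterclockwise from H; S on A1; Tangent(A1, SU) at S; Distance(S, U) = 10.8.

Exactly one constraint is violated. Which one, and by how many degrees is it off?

Tangent(A1, SU) at S — off by 6.30°.

T = (0.00, 0.00) ✓; T.y = 0.00, H.y = 0.00 ✓; |TH| = 29.80 ✓; ∠(RH, HT) = 90.00° ✓; |RH| = 8.100 ✓; bearing(R→S) − bearing(R→H) = 126.0° ✓; |RS| = 8.100 ✓; ∠(RS, SU) = 96.30° ✗; |SU| = 10.80 ✓.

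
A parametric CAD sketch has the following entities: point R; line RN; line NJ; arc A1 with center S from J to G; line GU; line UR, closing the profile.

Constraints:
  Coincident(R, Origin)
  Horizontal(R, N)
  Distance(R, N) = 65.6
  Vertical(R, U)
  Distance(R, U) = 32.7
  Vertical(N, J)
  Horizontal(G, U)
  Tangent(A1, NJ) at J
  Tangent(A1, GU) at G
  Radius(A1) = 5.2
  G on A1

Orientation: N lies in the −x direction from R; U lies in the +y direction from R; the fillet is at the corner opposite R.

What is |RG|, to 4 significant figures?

68.68

R is at the origin; RN is horizontal with |RN| = 65.6 and N on the −x side, so N = (-65.60, 0.000). RU is vertical with |RU| = 32.7 and U on the +y side, so U = (0.000, 32.70). The virtual corner opposite R is at (-65.60, 32.70). Since A1 is tangent to NJ there, SJ ⟂ NJ and tangency of A1 to GU means the radius SG is perpendicular to GU, with radius 5.2, so the center S sits 5.2 in from both sides at S = (-60.40, 27.50). That places the tangent points at J = (-65.60, 27.50) on NJ and G = (-60.40, 32.70) on GU. Then |RG| = |G − R| = 68.68.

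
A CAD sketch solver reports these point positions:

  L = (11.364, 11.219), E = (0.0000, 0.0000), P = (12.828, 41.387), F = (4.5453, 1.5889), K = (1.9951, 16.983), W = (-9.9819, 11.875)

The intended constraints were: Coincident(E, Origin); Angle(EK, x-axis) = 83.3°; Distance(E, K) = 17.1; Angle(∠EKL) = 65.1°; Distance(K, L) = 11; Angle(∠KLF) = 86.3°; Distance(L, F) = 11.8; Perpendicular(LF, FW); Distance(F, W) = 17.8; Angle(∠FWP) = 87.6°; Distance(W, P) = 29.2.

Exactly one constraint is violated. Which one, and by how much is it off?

Distance(W, P) = 29.2 — off by 8.10.

E = (0.00, 0.00) ✓; EK at 83.30° ✓; |EK| = 17.10 ✓; ∠EKL = 65.10° ✓; |KL| = 11.00 ✓; ∠KLF = 86.30° ✓; |LF| = 11.80 ✓; ∠(LF, FW) = 90.00° ✓; |FW| = 17.80 ✓; ∠FWP = 87.60° ✓; |WP| = 37.30 ✗.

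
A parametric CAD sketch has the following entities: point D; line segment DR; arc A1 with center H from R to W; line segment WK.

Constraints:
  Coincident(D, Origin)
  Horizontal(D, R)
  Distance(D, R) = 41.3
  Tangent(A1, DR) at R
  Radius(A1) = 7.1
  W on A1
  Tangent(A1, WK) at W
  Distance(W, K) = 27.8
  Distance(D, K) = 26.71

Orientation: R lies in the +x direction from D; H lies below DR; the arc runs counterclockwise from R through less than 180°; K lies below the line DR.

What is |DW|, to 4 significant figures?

36.45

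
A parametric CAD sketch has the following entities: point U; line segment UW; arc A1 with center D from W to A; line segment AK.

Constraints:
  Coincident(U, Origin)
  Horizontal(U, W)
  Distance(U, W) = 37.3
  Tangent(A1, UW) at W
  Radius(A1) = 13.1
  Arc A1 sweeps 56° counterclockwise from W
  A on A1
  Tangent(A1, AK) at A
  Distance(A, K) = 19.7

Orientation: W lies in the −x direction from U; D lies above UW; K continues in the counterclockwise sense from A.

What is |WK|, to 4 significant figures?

31.10

U is at the origin; UW is horizontal with |UW| = 37.3 and W on the −x side, so W = (-37.30, 0.000). Tangency of A1 to UW means the radius DW is perpendicular to UW, so D = W + (0, 13.1) = (-37.30, 13.10). On A1, W sits at bearing -90° from D; a 56° counterclockwise sweep puts A at bearing -34°, so A = D + 13.1·(cos -34°, sin -34°) = (-26.44, 5.775). Since A1 is tangent to AK there, DA ⟂ AK, so AK runs along (−sin -34°, cos -34°); with |AK| = 19.7, K = (-15.42, 22.11). Then |WK| = |K − W| = 31.10.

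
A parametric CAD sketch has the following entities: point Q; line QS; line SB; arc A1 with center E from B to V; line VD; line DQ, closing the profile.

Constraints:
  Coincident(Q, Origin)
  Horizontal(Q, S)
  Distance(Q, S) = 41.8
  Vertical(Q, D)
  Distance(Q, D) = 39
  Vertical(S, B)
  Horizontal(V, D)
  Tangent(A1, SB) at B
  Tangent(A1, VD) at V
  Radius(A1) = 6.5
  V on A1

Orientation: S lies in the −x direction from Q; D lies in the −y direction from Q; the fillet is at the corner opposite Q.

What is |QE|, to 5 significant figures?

47.983

Q is at the origin; QS is horizontal with |QS| = 41.8 and S on the −x side, so S = (-41.800, 0.0000). Q and D share the same x with |QD| = 39.0 and D on the −y side, so D = (0.0000, -39.000). The virtual corner opposite Q is at (-41.800, -39.000). The tangent condition forces EB to be normal to SB and A1 meets VD tangentially, so EV is at right angles to VD, with radius 6.5, so the center E sits 6.5 in from both sides at E = (-35.300, -32.500). Then |QE| = |E − Q| = 47.983.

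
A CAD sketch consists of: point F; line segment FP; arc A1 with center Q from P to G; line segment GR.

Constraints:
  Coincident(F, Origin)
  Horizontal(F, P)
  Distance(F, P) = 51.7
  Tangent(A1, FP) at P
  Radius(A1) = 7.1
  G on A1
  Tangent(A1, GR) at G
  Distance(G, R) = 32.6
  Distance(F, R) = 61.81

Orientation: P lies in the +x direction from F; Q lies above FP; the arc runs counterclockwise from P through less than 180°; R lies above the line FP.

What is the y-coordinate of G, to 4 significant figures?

9.571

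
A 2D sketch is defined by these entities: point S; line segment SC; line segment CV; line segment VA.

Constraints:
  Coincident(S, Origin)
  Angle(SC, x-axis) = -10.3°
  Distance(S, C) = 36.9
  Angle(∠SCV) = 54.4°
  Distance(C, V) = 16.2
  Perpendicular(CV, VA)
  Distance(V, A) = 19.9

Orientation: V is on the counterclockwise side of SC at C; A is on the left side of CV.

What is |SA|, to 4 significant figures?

11.40

∠SCV = 54.4°, so CV runs at -10.3° + (180° − 54.4°) = 115.3° from the x-axis; with |CV| = 16.2, V = C + 16.2·(cos 115.3°, sin 115.3°) = (29.38, 8.048). CV ⟂ VA; with |VA| = 19.9 on the left of CV, A = V + 19.9·(-0.9041, -0.4274) = (11.39, -0.4561). Then |SA| = |A − S| = 11.40.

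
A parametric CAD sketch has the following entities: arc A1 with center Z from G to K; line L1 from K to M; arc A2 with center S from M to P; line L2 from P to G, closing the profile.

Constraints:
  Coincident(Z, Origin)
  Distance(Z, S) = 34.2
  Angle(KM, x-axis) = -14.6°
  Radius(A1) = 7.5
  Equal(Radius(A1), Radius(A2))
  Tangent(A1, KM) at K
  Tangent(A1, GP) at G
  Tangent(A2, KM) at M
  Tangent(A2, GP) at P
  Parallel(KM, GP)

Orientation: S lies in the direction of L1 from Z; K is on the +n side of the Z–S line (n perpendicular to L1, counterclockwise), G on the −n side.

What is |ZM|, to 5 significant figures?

35.013

Tangency of A1 to both parallel lines with radius 7.5 puts K and G at Z ± 7.5·n: K = (1.8905, 7.2578), G = (-1.8905, -7.2578). Equal radii place M and P the same way about S: M = S + 7.5·n = (34.986, -1.3630), P = S − 7.5·n = (31.205, -15.879). Then |ZM| = |M − Z| = 35.013.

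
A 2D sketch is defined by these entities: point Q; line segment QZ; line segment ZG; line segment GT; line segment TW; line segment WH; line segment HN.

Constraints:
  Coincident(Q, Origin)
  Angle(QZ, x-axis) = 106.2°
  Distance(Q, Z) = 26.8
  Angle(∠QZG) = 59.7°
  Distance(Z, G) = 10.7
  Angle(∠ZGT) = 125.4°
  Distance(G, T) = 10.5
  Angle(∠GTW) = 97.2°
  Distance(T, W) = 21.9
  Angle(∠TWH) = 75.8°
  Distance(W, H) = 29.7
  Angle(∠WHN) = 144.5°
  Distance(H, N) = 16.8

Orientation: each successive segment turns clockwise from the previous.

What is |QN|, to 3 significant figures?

49.3

Q is at the origin; QZ runs at 106.2° with length 26.8, so Z = (-7.48, 25.7). ∠QZG = 59.7° gives ZG at -14.1° from the x-axis; with |ZG| = 10.7, G = (2.90, 23.1). ∠ZGT = 125.4° gives GT at -68.7° from the x-axis; with |GT| = 10.5, T = (6.71, 13.3). ∠GTW = 97.2° gives TW at -152° from the x-axis; with |TW| = 21.9, W = (-12.5, 2.90). ∠TWH = 75.8° gives WH at 104° from the x-axis; with |WH| = 29.7, H = (-19.9, 31.7). ∠WHN = 144.5° gives HN at 68.8° from the x-axis; with |HN| = 16.8, N = (-13.8, 47.3). Then |QN| = |N − Q| = 49.3.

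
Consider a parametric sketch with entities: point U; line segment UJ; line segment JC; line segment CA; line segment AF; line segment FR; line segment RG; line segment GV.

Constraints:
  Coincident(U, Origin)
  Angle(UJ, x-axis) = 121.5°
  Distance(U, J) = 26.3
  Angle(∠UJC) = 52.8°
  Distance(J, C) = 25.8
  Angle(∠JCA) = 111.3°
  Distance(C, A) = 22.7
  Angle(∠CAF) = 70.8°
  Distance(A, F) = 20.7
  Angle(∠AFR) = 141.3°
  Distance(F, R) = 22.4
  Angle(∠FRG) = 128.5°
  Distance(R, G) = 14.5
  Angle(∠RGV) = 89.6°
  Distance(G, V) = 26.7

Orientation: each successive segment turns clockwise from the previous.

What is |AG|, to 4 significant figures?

47.61

U is at the origin; UJ runs at 121.5° with length 26.3, so J = (-13.74, 22.42). ∠UJC = 52.8° gives JC at -5.700° from the x-axis; with |JC| = 25.8, C = (11.93, 19.86). ∠JCA = 111.3° gives CA at -74.40° from the x-axis; with |CA| = 22.7, A = (18.04, -2.002). ∠CAF = 70.8° gives AF at 176.4° from the x-axis; with |AF| = 20.7, F = (-2.624, -0.7020). ∠AFR = 141.3° gives FR at 137.7° from the x-axis; with |FR| = 22.4, R = (-19.19, 14.37). ∠FRG = 128.5° gives RG at 86.20° from the x-axis; with |RG| = 14.5, G = (-18.23, 28.84). Then |AG| = |G − A| = 47.61.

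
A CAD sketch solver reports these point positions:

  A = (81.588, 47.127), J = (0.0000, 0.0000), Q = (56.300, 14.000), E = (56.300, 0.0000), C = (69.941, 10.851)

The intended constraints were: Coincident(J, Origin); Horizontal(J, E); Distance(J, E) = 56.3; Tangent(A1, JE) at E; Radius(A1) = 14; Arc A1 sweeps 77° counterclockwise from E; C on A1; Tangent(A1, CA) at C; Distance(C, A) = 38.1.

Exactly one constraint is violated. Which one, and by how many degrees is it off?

Tangent(A1, CA) at C — off by 4.80°.

J = (0.00, 0.00) ✓; J.y = 0.00, E.y = 0.00 ✓; |JE| = 56.30 ✓; ∠(QE, EJ) = 90.00° ✓; |QE| = 14.00 ✓; bearing(Q→C) − bearing(Q→E) = 77.00° ✓; |QC| = 14.00 ✓; ∠(QC, CA) = 94.80° ✗; |CA| = 38.10 ✓.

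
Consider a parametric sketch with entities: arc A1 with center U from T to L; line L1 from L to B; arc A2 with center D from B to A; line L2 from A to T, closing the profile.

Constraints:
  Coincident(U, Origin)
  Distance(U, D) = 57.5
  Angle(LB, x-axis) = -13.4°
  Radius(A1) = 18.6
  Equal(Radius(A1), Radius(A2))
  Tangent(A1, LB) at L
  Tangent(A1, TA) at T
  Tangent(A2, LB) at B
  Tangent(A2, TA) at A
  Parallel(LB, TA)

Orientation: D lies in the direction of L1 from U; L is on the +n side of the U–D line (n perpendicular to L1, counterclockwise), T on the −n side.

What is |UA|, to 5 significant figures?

60.434

The slot axis is L1's direction at -13.4°, so u = (cos -13.4°, sin -13.4°) = (0.97278, -0.23175) and n = (−sin -13.4°, cos -13.4°) = (0.23175, 0.97278). U is at the origin and D lies 57.5 along u from U, so D = 57.5·u = (55.935, -13.326). Tangency of A1 to both parallel lines with radius 18.6 puts L and T at U ± 18.6·n: L = (4.3105, 18.094), T = (-4.3105, -18.094). Equal radii place B and A the same way about D: B = D + 18.6·n = (60.245, 4.7681), A = D − 18.6·n = (51.624, -31.419). Then |UA| = |A − U| = 60.434.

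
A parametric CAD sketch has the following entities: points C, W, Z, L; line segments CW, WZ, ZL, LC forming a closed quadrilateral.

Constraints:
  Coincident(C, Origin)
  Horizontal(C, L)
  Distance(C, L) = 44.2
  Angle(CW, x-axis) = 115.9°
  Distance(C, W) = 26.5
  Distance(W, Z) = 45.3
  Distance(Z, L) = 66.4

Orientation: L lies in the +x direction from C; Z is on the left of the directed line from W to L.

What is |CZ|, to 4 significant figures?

62.01

C is at the origin; CL is horizontal with |CL| = 44.2 and L in +x, so L = (44.2, 0). CW runs at 115.9° with |CW| = 26.5, so W = (-11.58, 23.84). Z is determined by |WZ| = 45.3 and |ZL| = 66.4 together: it lies at the intersection of circle(W, 45.3) and circle(L, 66.4). With |WL| = 60.66, the foot of the radical line on WL is 10.90 from W and the perpendicular offset is √(45.3² − 10.90²) = 43.97. Taking the left-of-WL solution: Z = (15.73, 59.99).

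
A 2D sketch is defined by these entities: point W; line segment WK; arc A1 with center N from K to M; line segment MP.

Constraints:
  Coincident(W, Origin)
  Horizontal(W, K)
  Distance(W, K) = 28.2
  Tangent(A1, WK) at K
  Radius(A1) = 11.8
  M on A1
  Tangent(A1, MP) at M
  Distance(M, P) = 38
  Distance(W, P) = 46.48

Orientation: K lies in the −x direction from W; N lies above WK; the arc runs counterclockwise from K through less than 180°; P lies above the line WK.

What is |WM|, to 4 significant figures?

18.99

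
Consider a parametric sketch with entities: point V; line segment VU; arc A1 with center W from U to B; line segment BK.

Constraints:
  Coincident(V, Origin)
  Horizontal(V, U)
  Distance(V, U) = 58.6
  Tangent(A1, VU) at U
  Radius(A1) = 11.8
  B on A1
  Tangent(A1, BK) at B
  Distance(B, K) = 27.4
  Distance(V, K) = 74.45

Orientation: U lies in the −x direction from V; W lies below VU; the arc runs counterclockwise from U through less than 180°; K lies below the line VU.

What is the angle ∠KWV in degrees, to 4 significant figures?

107.6°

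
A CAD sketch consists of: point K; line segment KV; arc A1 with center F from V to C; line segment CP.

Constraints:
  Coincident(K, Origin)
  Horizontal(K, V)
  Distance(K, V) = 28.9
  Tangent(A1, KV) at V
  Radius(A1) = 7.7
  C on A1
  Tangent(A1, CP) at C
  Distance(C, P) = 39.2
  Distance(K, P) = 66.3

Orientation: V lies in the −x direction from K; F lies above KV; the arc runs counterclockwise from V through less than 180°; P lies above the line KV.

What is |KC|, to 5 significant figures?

27.419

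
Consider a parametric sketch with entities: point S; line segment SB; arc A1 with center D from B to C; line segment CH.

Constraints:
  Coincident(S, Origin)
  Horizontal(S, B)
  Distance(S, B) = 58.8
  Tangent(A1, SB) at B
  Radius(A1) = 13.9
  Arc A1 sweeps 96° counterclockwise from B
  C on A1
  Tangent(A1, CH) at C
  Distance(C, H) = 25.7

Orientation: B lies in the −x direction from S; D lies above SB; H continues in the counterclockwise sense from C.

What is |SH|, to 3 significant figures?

62.8

S is at the origin; S and B share the same y with |SB| = 58.8 and B on the −x side, so B = (-58.8, 0.00). Tangency of A1 to SB means the radius DB is perpendicular to SB, so D = B + (0, 13.9) = (-58.8, 13.9). On A1, B sits at bearing -90° from D; a 96° counterclockwise sweep puts C at bearing 6°, so C = D + 13.9·(cos 6°, sin 6°) = (-45.0, 15.4). The tangent condition forces DC to be normal to CH, so CH runs along (−sin 6°, cos 6°); with |CH| = 25.7, H = (-47.7, 40.9). Then |SH| = |H − S| = 62.8.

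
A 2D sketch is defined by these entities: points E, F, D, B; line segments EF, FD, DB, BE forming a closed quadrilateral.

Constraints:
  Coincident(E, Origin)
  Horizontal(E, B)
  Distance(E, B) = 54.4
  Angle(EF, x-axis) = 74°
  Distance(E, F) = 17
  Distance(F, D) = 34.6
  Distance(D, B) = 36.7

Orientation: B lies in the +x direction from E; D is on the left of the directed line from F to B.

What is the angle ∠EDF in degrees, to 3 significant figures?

15.3°

E is at the origin; EB is horizontal with |EB| = 54.4 and B in +x, so B = (54.4, 0). EF runs at 74.0° with |EF| = 17.0, so F = (4.69, 16.3). D is determined by |FD| = 34.6 and |DB| = 36.7 together: it lies at the intersection of circle(F, 34.6) and circle(B, 36.7). With |FB| = 52.3, the foot of the radical line on FB is 24.7 from F and the perpendicular offset is √(34.6² − 24.7²) = 24.2. Taking the left-of-FB solution: D = (35.7, 31.6).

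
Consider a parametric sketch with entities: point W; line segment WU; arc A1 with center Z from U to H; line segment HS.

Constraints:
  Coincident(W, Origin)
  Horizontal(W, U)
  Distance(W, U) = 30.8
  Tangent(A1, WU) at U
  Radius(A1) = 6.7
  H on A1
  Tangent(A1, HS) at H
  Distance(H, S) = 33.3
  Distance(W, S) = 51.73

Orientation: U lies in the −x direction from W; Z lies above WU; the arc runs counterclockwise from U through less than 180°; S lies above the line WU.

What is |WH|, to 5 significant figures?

25.646

Checks: W.y = 0.00, U.y = 0.00 ✓; |ZH| = 6.700 ✓; ∠(ZH, HS) = 90.00° ✓; |HS| = 33.30 ✓; |WS| = 51.73 ✓.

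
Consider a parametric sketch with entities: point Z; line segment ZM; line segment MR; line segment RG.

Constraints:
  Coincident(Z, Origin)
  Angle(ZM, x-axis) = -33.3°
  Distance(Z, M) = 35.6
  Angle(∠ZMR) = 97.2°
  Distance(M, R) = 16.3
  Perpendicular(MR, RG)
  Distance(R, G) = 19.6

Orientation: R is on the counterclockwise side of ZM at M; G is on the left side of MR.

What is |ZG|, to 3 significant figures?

26.0

Z is at the origin; ZM runs at -33.3° with length 35.6, so M = 35.6·(cos -33.3°, sin -33.3°) = (29.8, -19.5). ∠ZMR = 97.2°, so MR runs at -33.3° + (180° − 97.2°) = 49.5° from the x-axis; with |MR| = 16.3, R = M + 16.3·(cos 49.5°, sin 49.5°) = (40.3, -7.15). The perpendicularity gives RG at right angles to MR; with |RG| = 19.6 on the left of MR, G = R + 19.6·(-0.760, 0.649) = (25.4, 5.58). Then |ZG| = |G − Z| = 26.0.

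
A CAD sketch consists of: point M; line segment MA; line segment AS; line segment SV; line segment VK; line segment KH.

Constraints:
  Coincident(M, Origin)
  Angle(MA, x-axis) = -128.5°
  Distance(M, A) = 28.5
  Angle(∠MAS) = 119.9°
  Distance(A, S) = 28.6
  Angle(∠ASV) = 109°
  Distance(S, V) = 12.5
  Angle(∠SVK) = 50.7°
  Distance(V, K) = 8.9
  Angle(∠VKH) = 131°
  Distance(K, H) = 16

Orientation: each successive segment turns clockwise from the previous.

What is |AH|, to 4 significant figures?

19.68

M is at the origin; MA runs at -128.5° with length 28.5, so A = (-17.74, -22.30). ∠MAS = 119.9° gives AS at 171.4° from the x-axis; with |AS| = 28.6, S = (-46.02, -18.03). ∠ASV = 109.0° gives SV at 100.4° from the x-axis; with |SV| = 12.5, V = (-48.28, -5.733). ∠SVK = 50.7° gives VK at -28.90° from the x-axis; with |VK| = 8.9, K = (-40.48, -10.03). ∠VKH = 131.0° gives KH at -77.90° from the x-axis; with |KH| = 16.0, H = (-37.13, -25.68). Then |AH| = |H − A| = 19.68.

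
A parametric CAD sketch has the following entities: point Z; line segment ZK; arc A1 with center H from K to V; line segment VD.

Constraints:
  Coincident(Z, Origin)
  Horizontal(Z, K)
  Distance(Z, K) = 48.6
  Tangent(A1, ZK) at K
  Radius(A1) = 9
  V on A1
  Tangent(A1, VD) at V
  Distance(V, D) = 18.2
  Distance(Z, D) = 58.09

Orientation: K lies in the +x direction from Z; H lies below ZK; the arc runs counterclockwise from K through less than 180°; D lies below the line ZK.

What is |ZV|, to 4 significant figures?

43.08

Checks: |ZK| = 48.60 ✓; |HV| = 9.000 ✓; ∠(HV, VD) = 90.00° ✓; |VD| = 18.20 ✓; |ZD| = 58.09 ✓.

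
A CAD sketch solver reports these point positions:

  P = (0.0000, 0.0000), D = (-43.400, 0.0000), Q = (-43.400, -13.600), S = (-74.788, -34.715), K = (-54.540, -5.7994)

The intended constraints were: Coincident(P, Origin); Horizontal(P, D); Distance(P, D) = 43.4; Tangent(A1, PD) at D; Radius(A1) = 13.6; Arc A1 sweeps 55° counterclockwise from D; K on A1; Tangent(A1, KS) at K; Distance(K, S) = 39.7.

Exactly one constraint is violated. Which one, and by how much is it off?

Distance(K, S) = 39.7 — off by 4.40.

P = (0.00, 0.00) ✓; P.y = 0.00, D.y = 0.00 ✓; |PD| = 43.40 ✓; ∠(QD, DP) = 90.00° ✓; |QD| = 13.60 ✓; bearing(Q→K) − bearing(Q→D) = 55.00° ✓; |QK| = 13.60 ✓; ∠(QK, KS) = 90.00° ✓; |KS| = 35.30 ✗.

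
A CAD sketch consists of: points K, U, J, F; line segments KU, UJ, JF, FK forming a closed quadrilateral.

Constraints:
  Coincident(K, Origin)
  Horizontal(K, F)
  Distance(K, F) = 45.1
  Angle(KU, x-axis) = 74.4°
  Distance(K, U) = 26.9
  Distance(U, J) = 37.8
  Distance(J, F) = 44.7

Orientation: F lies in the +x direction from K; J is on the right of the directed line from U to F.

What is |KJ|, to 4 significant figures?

11.67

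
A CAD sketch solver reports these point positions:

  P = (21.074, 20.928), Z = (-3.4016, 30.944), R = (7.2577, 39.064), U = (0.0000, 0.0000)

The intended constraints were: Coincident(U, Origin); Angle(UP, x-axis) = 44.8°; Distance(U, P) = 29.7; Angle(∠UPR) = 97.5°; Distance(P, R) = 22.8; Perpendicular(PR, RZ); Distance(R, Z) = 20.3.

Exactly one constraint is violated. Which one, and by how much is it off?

Distance(R, Z) = 20.3 — off by 6.90.

U = (0.00, 0.00) ✓; UP at 44.80° ✓; |UP| = 29.70 ✓; ∠UPR = 97.50° ✓; |PR| = 22.80 ✓; ∠(PR, RZ) = 90.00° ✓; |RZ| = 13.40 ✗.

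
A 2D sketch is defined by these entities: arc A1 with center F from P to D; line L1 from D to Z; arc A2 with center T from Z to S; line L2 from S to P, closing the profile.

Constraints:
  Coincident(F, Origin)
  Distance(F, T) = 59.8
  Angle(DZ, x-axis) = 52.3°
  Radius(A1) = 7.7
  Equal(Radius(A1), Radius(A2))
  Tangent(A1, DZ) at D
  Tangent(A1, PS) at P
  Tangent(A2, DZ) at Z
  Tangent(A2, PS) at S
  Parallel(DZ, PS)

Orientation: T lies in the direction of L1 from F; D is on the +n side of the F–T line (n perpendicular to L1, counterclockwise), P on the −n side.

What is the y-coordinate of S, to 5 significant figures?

42.606

The slot axis is L1's direction at 52.3°, so u = (cos 52.3°, sin 52.3°) = (0.61153, 0.79122) and n = (−sin 52.3°, cos 52.3°) = (-0.79122, 0.61153). F is at the origin and T lies 59.8 along u from F, so T = 59.8·u = (36.569, 47.315). Tangency of A1 to both parallel lines with radius 7.7 puts D and P at F ± 7.7·n: D = (-6.0924, 4.7088), P = (6.0924, -4.7088). Equal radii place Z and S the same way about T: Z = T + 7.7·n = (30.477, 52.024), S = T − 7.7·n = (42.662, 42.606). So S.y = 42.606.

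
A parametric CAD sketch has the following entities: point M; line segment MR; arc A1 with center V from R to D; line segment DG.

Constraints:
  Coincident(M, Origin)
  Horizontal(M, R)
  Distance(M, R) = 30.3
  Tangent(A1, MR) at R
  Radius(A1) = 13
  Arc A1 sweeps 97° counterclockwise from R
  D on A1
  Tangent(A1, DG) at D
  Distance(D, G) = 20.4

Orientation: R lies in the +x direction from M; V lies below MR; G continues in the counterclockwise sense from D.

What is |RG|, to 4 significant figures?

36.36

M is at the origin; M and R share the same y with |MR| = 30.3 and R on the +x side, so R = (30.30, 0.000). The tangent condition forces VR to be normal to MR, so V = R + (0, -13) = (30.30, -13.00). On A1, R sits at bearing 90° from V; a 97° counterclockwise sweep puts D at bearing 187°, so D = V + 13.0·(cos 187°, sin 187°) = (17.40, -14.58). Since A1 is tangent to DG there, VD ⟂ DG, so DG runs along (−sin 187°, cos 187°); with |DG| = 20.4, G = (19.88, -34.83). Then |RG| = |G − R| = 36.36.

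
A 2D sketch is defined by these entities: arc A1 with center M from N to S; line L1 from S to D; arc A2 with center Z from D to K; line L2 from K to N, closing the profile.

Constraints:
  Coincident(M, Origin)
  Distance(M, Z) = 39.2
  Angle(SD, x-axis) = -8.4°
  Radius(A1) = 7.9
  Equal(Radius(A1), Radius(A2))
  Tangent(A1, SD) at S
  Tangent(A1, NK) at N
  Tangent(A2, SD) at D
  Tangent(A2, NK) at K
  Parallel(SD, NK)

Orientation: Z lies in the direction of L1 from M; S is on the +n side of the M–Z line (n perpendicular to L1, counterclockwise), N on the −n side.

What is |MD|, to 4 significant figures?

39.99

The slot axis is L1's direction at -8.4°, so u = (cos -8.4°, sin -8.4°) = (0.9893, -0.1461) and n = (−sin -8.4°, cos -8.4°) = (0.1461, 0.9893). M is at the origin and Z lies 39.2 along u from M, so Z = 39.2·u = (38.78, -5.726). Tangency of A1 to both parallel lines with radius 7.9 puts S and N at M ± 7.9·n: S = (1.154, 7.815), N = (-1.154, -7.815). Equal radii place D and K the same way about Z: D = Z + 7.9·n = (39.93, 2.089), K = Z − 7.9·n = (37.63, -13.54). Then |MD| = |D − M| = 39.99.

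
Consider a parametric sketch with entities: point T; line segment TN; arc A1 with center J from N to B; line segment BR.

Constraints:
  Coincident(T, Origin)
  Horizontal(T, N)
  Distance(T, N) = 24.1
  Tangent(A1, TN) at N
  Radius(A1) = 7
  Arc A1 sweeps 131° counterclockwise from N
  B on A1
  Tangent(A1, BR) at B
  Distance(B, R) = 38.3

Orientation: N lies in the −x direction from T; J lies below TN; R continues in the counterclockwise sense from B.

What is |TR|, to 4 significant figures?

40.72

On A1, N sits at bearing 90° from J; a 131° counterclockwise sweep puts B at bearing 221°, so B = J + 7.0·(cos 221°, sin 221°) = (-29.38, -11.59). A1 meets BR tangentially, so JB is at right angles to BR, so BR runs along (−sin 221°, cos 221°); with |BR| = 38.3, R = (-4.256, -40.50). Then |TR| = |R − T| = 40.72.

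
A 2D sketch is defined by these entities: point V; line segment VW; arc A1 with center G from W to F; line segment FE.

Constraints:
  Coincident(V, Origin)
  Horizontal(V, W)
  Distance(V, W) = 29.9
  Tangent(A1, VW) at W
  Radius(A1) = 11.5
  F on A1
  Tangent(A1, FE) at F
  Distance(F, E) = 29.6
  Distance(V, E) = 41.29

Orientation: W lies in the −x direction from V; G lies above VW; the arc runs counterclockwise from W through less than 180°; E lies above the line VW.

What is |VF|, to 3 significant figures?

20.9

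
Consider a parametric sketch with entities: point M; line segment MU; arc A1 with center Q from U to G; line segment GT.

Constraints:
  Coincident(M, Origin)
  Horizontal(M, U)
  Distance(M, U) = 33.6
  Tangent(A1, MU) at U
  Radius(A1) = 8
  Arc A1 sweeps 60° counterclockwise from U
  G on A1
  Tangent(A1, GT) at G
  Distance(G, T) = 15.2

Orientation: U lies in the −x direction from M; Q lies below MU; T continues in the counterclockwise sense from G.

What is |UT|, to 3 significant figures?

22.5

M is at the origin; MU is horizontal with |MU| = 33.6 and U on the −x side, so U = (-33.6, 0.00). A1 meets MU tangentially, so QU is at right angles to MU, so Q = U + (0, -8) = (-33.6, -8.00). On A1, U sits at bearing 90° from Q; a 60° counterclockwise sweep puts G at bearing 150°, so G = Q + 8.0·(cos 150°, sin 150°) = (-40.5, -4.00). Since A1 is tangent to GT there, QG ⟂ GT, so GT runs along (−sin 150°, cos 150°); with |GT| = 15.2, T = (-48.1, -17.2). Then |UT| = |T − U| = 22.5.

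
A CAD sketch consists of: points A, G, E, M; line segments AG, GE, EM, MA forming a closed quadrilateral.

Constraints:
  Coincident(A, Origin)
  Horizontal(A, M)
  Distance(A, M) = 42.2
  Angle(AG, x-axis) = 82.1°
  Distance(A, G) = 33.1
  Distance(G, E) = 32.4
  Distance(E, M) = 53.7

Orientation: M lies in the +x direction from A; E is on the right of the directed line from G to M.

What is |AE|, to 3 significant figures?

12.2

Checks: |GE| = 32.40 ✓; |EM| = 53.70 ✓.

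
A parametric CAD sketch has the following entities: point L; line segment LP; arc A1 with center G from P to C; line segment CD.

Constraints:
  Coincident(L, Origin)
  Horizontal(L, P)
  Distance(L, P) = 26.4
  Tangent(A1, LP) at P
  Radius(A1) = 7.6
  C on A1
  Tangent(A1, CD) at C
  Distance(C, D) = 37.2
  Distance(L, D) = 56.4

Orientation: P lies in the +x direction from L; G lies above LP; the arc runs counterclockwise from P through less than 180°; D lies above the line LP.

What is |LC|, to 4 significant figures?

34.82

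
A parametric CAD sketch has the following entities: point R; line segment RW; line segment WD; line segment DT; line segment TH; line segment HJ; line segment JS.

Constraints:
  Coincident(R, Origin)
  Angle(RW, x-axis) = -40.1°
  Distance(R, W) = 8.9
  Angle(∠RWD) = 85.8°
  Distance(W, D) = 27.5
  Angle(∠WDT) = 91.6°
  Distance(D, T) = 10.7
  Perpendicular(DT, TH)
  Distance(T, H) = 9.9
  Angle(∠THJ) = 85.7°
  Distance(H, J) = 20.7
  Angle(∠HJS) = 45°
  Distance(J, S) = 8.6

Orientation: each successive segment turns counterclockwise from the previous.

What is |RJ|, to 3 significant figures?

26.0

R is at the origin; RW runs at -40.1° with length 8.9, so W = (6.81, -5.73). ∠RWD = 85.8° gives WD at 54.1° from the x-axis; with |WD| = 27.5, D = (22.9, 16.5). ∠WDT = 91.6° gives DT at 142° from the x-axis; with |DT| = 10.7, T = (14.4, 23.1). The perpendicularity gives TH at right angles to DT, so TH runs at -128°; with |TH| = 9.9, H = (8.42, 15.2). ∠THJ = 85.7° gives HJ at -33.2° from the x-axis; with |HJ| = 20.7, J = (25.7, 3.87). Then |RJ| = |J − R| = 26.0.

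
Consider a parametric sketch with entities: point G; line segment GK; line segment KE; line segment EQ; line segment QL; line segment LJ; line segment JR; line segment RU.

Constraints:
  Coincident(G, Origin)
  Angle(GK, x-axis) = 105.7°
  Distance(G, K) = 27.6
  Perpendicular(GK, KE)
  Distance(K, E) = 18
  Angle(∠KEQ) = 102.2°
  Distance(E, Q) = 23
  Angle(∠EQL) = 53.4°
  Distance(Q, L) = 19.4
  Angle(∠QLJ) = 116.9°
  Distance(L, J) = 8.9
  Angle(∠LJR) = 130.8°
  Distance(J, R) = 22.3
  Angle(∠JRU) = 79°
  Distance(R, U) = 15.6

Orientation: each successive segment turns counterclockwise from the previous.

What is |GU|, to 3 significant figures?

38.0

G is at the origin; GK runs at 105.7° with length 27.6, so K = (-7.47, 26.6). GK is perpendicular to KE, so KE runs at -164°; with |KE| = 18.0, E = (-24.8, 21.7). ∠KEQ = 102.2° gives EQ at -86.5° from the x-axis; with |EQ| = 23.0, Q = (-23.4, -1.26). ∠EQL = 53.4° gives QL at 40.1° from the x-axis; with |QL| = 19.4, L = (-8.55, 11.2). ∠QLJ = 116.9° gives LJ at 103° from the x-axis; with |LJ| = 8.9, J = (-10.6, 19.9). ∠LJR = 130.8° gives JR at 152° from the x-axis; with |JR| = 22.3, R = (-30.3, 30.2). ∠JRU = 79.0° gives RU at -107° from the x-axis; with |RU| = 15.6, U = (-34.8, 15.3). Then |GU| = |U − G| = 38.0.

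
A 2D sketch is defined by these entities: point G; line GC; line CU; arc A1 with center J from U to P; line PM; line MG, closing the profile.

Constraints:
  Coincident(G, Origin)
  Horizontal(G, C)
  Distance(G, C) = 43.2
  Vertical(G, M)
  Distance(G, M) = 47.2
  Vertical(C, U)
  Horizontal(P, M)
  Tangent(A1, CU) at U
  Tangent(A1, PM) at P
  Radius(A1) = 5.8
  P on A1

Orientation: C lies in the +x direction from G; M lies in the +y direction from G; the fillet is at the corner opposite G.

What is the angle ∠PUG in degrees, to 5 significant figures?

88.781°

The virtual corner opposite G is at (43.200, 47.200). A1 meets CU tangentially, so JU is at right angles to CU and the tangent condition forces JP to be normal to PM, with radius 5.8, so the center J sits 5.8 in from both sides at J = (37.400, 41.400). That places the tangent points at U = (43.200, 41.400) on CU and P = (37.400, 47.200) on PM. Then cos ∠PUG = UP·UG / (|UP||UG|), giving 88.781°.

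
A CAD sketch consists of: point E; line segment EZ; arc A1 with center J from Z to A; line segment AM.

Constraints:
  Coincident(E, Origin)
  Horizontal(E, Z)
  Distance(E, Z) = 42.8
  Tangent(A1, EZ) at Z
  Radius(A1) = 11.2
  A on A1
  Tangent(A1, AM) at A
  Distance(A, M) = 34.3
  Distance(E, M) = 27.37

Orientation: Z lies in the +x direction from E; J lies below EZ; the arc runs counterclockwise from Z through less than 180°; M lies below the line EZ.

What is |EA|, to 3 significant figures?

35.5

E is at the origin; EZ is horizontal with |EZ| = 42.8 and Z on the +x side, so Z = (42.8, 0.00). A1 meets EZ tangentially, so JZ is at right angles to EZ, so J = Z + (0, -11.2) = (42.8, -11.2). Since JA ⟂ AM (tangency), |JM| = √(11.2² + 34.3²) = 36.1 regardless of where A sits on A1. So M lies on both circle(E, 27.37) and circle(J, 36.1); the below-EZ intersection is M = (9.71, -25.6). A is the foot of the tangent from M: A = (35.4, -2.82).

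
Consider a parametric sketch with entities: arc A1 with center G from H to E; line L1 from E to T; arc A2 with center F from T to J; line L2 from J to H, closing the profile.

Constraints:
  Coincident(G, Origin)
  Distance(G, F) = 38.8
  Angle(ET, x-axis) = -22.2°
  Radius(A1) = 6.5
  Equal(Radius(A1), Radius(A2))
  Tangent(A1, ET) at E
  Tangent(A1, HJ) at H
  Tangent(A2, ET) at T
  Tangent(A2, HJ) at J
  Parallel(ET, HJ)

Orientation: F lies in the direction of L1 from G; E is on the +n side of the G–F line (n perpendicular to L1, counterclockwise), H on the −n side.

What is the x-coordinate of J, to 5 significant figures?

33.468

The slot axis is L1's direction at -22.2°, so u = (cos -22.2°, sin -22.2°) = (0.92587, -0.37784) and n = (−sin -22.2°, cos -22.2°) = (0.37784, 0.92587). G is at the origin and F lies 38.8 along u from G, so F = 38.8·u = (35.924, -14.660). Tangency of A1 to both parallel lines with radius 6.5 puts E and H at G ± 6.5·n: E = (2.4560, 6.0182), H = (-2.4560, -6.0182). Equal radii place T and J the same way about F: T = F + 6.5·n = (38.380, -8.6421), J = F − 6.5·n = (33.468, -20.678). So J.x = 33.468.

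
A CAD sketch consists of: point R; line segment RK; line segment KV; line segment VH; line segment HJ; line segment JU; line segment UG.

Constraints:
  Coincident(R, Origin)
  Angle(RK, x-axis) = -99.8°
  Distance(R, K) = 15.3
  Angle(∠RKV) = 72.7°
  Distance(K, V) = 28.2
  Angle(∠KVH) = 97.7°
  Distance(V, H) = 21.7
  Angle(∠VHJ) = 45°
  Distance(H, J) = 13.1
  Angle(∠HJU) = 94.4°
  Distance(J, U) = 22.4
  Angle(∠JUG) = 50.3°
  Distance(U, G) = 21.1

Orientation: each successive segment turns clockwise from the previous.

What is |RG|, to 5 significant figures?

34.615

R is at the origin; RK runs at -99.8° with length 15.3, so K = (-2.6042, -15.077). ∠RKV = 72.7° gives KV at 152.90° from the x-axis; with |KV| = 28.2, V = (-27.708, -2.2304). ∠KVH = 97.7° gives VH at 70.600° from the x-axis; with |VH| = 21.7, H = (-20.500, 18.238). ∠VHJ = 45.0° gives HJ at -64.400° from the x-axis; with |HJ| = 13.1, J = (-14.840, 6.4236). ∠HJU = 94.4° gives JU at -150.00° from the x-axis; with |JU| = 22.4, U = (-34.239, -4.7764). ∠JUG = 50.3° gives UG at 80.300° from the x-axis; with |UG| = 21.1, G = (-30.684, 16.022). Then |RG| = |G − R| = 34.615.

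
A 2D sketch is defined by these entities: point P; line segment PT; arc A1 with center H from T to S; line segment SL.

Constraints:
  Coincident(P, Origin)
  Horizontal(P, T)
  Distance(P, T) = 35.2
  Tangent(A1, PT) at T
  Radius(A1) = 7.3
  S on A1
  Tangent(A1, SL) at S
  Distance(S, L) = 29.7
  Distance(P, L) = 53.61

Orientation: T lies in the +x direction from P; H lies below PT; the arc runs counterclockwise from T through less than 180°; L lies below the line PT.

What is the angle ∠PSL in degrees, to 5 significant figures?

128.10°

P is at the origin; P and T share the same y with |PT| = 35.2 and T on the +x side, so T = (35.200, 0.0000). Tangency of A1 to PT means the radius HT is perpendicular to PT, so H = T + (0, -7.3) = (35.200, -7.3000). Since HS ⟂ SL (tangency), |HL| = √(7.3² + 29.7²) = 30.584 regardless of where S sits on A1. So L lies on both circle(P, 53.61) and circle(H, 30.584); the below-PT intersection is L = (38.066, -37.749). S is the foot of the tangent from L: S = (28.305, -9.6990).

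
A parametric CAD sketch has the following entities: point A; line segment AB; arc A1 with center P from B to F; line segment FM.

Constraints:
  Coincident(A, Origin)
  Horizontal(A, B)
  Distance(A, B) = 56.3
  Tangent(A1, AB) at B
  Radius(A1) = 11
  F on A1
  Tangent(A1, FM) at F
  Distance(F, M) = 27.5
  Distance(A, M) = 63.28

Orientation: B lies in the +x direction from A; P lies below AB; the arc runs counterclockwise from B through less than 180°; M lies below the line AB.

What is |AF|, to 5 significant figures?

47.103

A is at the origin; AB is horizontal with |AB| = 56.3 and B on the +x side, so B = (56.300, 0.0000). Since A1 is tangent to AB there, PB ⟂ AB, so P = B + (0, -11) = (56.300, -11.000). Since PF ⟂ FM (tangency), |PM| = √(11.0² + 27.5²) = 29.618 regardless of where F sits on A1. So M lies on both circle(A, 63.28) and circle(P, 29.618); the below-AB intersection is M = (49.228, -39.762). F is the foot of the tangent from M: F = (45.407, -12.528).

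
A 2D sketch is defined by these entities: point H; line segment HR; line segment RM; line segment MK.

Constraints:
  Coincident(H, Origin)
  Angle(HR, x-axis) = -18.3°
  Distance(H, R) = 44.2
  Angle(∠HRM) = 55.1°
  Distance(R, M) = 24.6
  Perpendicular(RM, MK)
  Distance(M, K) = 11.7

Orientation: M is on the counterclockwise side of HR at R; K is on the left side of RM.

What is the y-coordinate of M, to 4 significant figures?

9.696

H is at the origin; HR runs at -18.3° with length 44.2, so R = 44.2·(cos -18.3°, sin -18.3°) = (41.96, -13.88). ∠HRM = 55.1°, so RM runs at -18.3° + (180° − 55.1°) = 106.6° from the x-axis; with |RM| = 24.6, M = R + 24.6·(cos 106.6°, sin 106.6°) = (34.94, 9.696). So M.y = 9.696.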